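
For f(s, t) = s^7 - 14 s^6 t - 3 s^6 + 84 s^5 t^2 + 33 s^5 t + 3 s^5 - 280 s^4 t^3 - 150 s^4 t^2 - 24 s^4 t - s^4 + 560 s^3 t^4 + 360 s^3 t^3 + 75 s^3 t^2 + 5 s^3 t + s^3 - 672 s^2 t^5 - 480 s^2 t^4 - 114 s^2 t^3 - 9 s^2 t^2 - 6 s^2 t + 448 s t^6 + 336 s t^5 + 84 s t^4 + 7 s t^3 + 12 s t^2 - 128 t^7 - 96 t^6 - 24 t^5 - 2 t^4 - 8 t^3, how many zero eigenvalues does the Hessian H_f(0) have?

The Hessian at 0 is [[0, 0], [0, 0]] of rank 0; hence corank 2.

2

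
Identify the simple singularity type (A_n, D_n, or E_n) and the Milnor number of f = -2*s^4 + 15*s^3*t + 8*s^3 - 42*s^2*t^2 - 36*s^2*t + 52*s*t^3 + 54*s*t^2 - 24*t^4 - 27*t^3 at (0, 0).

The Hessian of f at 0 has rank 0. Corank 2; j^3 = (2*s - 3*t)^3 is a perfect cube, so E-series; the 4-jet and mu = 7 give E_7.

Type E7, Milnor number mu = 7.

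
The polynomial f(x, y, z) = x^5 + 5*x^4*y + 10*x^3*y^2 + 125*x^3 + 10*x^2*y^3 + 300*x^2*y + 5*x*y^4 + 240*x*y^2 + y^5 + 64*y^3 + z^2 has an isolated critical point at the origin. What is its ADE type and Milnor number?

Type E_{8}, Milnor number mu = 8.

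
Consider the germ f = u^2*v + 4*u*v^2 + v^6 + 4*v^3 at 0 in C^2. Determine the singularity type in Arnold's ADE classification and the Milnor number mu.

The Hessian of f at 0 is [[0, 0], [0, 0]] with rank 0, so corank 2. A Groebner basis of the Jacobian ideal J(f) in C{u,v} is {u^2/6 + v^5 - 2*v^2/3, u^3 + 8*v^3, u*v + 2*v^2}; counting standard monomials gives mu = 7. Corank 2; j^3 = v*(u + 2*v)^2 has shape L^2 M (L != M), so D-series; mu = 7 gives D_7.

Type D_7, Milnor number mu = 7.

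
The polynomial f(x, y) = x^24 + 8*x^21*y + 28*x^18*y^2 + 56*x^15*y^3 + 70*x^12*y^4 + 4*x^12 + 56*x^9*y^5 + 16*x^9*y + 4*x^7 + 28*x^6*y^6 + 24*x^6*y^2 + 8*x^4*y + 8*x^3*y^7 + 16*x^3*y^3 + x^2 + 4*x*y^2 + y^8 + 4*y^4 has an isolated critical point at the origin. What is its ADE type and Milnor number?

The Hessian of f at 0 has rank 1. Corank 1: A-series; mu = 7 gives A_7.

Type A_{7}, Milnor number mu = 7.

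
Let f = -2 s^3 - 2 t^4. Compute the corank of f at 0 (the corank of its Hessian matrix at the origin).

2

Hessian at 0 has rank 0.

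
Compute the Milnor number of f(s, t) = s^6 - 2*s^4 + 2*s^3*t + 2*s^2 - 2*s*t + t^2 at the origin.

The Hessian of f at 0 is [[4, -2], [-2, 2]] with rank 2, so corank 0. A Groebner basis of the Jacobian ideal J(f) in C{s,t} is {s, t}; counting standard monomials gives mu = 1. Corank 0: nondegenerate Morse point, so A_1.

1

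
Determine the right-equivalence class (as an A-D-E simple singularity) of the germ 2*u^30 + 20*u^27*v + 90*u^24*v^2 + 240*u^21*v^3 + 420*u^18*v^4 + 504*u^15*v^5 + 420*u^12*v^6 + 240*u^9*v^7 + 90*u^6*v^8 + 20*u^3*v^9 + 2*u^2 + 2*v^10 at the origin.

The Hessian of f at 0 is [[4, 0], [0, 0]] with rank 1, so corank 1. A Groebner basis of the Jacobian ideal J(f) in C{u,v} is {v^9, u}; counting standard monomials gives mu = 9. Corank 1: A-series; mu = 9 gives A_9.

A_9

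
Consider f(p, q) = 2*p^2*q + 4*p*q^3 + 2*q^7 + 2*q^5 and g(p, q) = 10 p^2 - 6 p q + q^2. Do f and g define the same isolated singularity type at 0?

No.

The Hessian of f at 0 has rank 0. Corank 2; j^3 = 2*p^2*q has shape L^2 M (L != M), so D-series; mu = 8 gives D_8. The Hessian of g at 0 has rank 2. Corank 0: nondegenerate Morse point, so A_1. f is D_8 but g is A_1, hence not right-equivalent.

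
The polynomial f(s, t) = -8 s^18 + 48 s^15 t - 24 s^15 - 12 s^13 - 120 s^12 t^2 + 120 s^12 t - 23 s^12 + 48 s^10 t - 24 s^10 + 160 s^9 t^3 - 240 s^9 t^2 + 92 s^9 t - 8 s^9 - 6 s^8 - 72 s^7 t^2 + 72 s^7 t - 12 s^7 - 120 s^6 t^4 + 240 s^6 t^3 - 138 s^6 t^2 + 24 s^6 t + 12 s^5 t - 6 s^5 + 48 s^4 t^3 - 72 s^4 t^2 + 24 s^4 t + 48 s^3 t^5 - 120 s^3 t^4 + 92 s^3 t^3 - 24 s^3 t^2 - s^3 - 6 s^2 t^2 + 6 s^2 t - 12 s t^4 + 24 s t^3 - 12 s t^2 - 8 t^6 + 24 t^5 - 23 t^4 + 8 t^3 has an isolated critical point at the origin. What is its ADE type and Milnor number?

Type E6, Milnor number mu = 6.

The Hessian of f at 0 is [[0, 0], [0, 0]] with rank 0, so corank 2. A Groebner basis of the Jacobian ideal J(f) in C{s,t} is {s^3 + 3*s^2 - 12*s*t + 12*t^2, s^2*t + s^2 - 4*s*t + 4*t^2, s^2/4 + s*t^2 - s*t + t^2, t^3}; counting standard monomials gives mu = 6. Corank 2; j^3 = -(s - 2*t)^3 is a perfect cube, so E-series; the 4-jet and mu = 6 give E_6.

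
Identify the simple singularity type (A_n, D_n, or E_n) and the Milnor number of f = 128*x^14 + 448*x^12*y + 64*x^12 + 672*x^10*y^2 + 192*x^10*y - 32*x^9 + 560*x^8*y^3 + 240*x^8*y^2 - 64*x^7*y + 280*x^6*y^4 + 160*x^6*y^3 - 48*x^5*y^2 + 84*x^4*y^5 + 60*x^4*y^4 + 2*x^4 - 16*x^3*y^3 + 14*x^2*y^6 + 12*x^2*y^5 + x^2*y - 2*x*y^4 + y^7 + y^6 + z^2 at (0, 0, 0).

The Hessian of f at 0 is [[0, 0, 0], [0, 0, 0], [0, 0, 2]] with rank 1, so corank 2. A Groebner basis of the Jacobian ideal J(f) in C{x,y,z} is {-x*y + y^4, x^3, x^2*y, x^2/6 + x*y^2, z}; counting standard monomials gives mu = 7. Corank 2; j^3 = x^2*y has shape L^2 M (L != M), so D-series; mu = 7 gives D_7.

Type D_{7}, Milnor number mu = 7.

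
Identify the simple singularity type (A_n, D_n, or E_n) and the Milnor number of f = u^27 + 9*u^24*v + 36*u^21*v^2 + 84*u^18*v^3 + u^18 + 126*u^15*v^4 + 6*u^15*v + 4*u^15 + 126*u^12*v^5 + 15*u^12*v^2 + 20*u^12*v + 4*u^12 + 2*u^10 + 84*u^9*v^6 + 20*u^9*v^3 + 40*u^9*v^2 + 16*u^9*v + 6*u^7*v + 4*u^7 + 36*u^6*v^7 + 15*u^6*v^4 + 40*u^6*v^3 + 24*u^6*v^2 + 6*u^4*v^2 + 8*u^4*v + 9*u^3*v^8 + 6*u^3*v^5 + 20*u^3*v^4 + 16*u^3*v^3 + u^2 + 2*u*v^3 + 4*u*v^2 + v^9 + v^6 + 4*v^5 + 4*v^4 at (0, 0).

The Hessian of f at 0 has rank 1. Corank 1: A-series; mu = 8 gives A_8.

Type A_8, Milnor number mu = 8.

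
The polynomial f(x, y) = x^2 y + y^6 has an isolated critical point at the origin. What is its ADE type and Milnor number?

Type D7, Milnor number mu = 7.

The Hessian of f at 0 has rank 0. Corank 2; j^3 = x^2*y has shape L^2 M (L != M), so D-series; mu = 7 gives D_7.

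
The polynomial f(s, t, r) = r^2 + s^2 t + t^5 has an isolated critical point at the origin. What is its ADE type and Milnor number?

Type D_{6}, Milnor number mu = 6.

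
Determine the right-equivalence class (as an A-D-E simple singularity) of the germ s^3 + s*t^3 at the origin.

The Hessian of f at 0 has rank 0. Corank 2; j^3 = s^3 is a perfect cube, so E-series; the 4-jet and mu = 7 give E_7.

E7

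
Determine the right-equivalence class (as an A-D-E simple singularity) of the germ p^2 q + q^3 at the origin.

D4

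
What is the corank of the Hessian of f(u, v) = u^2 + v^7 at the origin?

Hessian at 0 has rank 1.

1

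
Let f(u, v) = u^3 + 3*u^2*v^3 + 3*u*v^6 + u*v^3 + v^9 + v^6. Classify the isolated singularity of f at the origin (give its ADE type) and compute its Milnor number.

Type E7, Milnor number mu = 7.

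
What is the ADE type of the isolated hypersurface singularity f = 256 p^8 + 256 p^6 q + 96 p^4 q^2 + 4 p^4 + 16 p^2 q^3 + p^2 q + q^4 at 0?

The Hessian of f at 0 is [[0, 0], [0, 0]] with rank 0, so corank 2. A Groebner basis of the Jacobian ideal J(f) in C{p,q} is {p^3, p^2/4 + q^3, p*q}; counting standard monomials gives mu = 5. Corank 2; j^3 = p^2*q has shape L^2 M (L != M), so D-series; mu = 5 gives D_5.

D_5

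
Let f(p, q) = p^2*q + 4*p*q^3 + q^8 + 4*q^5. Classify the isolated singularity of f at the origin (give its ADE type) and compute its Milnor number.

The Hessian of f at 0 has rank 0. Corank 2; j^3 = p^2*q has shape L^2 M (L != M), so D-series; mu = 9 gives D_9.

Type D_{9}, Milnor number mu = 9.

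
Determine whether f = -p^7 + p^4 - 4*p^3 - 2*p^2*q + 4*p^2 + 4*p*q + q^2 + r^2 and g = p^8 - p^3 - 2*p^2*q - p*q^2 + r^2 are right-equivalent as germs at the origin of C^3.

No.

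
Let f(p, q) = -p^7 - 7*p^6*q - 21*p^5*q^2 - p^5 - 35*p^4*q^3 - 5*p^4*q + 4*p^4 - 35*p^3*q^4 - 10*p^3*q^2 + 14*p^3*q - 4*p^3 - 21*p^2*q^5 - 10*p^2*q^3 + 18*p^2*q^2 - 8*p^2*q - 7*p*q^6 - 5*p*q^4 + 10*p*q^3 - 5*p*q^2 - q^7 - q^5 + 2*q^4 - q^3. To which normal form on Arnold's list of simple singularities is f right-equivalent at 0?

The Hessian of f at 0 has rank 0. Corank 2; j^3 = -(p + q)*(2*p + q)^2 has shape L^2 M (L != M), so D-series; mu = 8 gives D_8.

D_{8}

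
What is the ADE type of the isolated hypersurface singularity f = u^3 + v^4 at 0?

The Hessian of f at 0 has rank 0. Corank 2; j^3 = u^3 is a perfect cube, so E-series; the 4-jet and mu = 6 give E_6.

E6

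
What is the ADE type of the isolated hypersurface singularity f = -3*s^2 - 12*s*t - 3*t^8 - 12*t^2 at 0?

The Hessian of f at 0 has rank 1. Corank 1: A-series; mu = 7 gives A_7.

A_7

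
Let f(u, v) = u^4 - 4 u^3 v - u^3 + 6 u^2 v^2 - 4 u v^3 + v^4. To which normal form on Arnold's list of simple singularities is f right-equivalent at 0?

E6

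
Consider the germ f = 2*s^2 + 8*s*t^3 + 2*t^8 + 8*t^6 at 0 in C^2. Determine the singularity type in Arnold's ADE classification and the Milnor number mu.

Type A_7, Milnor number mu = 7.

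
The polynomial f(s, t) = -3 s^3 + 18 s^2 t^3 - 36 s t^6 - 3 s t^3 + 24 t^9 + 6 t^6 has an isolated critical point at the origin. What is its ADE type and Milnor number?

Type E_{7}, Milnor number mu = 7.

The Hessian of f at 0 has rank 0. Corank 2; j^3 = -3*s^3 is a perfect cube, so E-series; the 4-jet and mu = 7 give E_7.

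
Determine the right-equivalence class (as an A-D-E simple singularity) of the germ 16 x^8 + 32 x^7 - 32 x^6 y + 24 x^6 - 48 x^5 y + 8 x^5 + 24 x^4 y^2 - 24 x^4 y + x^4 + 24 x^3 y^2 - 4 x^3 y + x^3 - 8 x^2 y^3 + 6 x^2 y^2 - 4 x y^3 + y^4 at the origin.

E_6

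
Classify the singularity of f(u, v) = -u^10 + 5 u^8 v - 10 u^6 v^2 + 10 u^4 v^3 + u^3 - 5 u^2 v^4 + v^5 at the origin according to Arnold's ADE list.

E_{8}

The Hessian of f at 0 is [[0, 0], [0, 0]] with rank 0, so corank 2. A Groebner basis of the Jacobian ideal J(f) in C{u,v} is {v^4, u^2}; counting standard monomials gives mu = 8. Corank 2; j^3 = u^3 is a perfect cube, so E-series; the 5-jet and mu = 8 give E_8.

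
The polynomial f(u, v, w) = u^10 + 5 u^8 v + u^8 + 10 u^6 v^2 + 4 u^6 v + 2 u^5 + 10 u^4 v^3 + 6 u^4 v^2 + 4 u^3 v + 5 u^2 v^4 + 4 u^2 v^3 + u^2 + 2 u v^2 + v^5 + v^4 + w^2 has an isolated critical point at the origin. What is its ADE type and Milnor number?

Type A_{4}, Milnor number mu = 4.

The Hessian of f at 0 has rank 2. Corank 1: A-series; mu = 4 gives A_4.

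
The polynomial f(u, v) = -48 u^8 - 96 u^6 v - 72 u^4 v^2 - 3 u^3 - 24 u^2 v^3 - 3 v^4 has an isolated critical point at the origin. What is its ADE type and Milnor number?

The Hessian of f at 0 has rank 0. Corank 2; j^3 = -3*u^3 is a perfect cube, so E-series; the 4-jet and mu = 6 give E_6.

Type E_{6}, Milnor number mu = 6.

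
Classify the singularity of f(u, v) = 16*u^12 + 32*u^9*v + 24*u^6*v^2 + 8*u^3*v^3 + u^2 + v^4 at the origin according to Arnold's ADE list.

A_{3}

The Hessian of f at 0 has rank 1. Corank 1: A-series; mu = 3 gives A_3.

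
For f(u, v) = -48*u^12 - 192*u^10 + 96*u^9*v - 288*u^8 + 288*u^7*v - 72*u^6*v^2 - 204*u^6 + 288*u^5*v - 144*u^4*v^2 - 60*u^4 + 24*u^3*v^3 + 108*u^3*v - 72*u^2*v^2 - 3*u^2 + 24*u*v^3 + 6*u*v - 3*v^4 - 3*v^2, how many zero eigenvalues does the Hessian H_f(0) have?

1

Hessian at 0 has rank 1.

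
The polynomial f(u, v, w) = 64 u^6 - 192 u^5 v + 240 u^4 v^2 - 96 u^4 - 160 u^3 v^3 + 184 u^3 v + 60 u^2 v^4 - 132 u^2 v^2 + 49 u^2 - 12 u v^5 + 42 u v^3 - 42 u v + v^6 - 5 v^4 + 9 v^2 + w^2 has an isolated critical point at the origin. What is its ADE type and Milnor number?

The Hessian of f at 0 has rank 2. Corank 1: A-series; mu = 3 gives A_3.

Type A_3, Milnor number mu = 3.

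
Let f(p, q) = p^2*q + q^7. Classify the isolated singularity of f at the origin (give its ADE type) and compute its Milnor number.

The Hessian of f at 0 has rank 0. Corank 2; j^3 = p^2*q has shape L^2 M (L != M), so D-series; mu = 8 gives D_8.

Type D8, Milnor number mu = 8.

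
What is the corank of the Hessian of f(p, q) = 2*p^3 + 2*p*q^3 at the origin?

2

Hessian at 0 has rank 0.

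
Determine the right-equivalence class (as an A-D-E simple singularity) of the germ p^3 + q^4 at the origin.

E_6

The Hessian of f at 0 has rank 0. Corank 2; j^3 = p^3 is a perfect cube, so E-series; the 4-jet and mu = 6 give E_6.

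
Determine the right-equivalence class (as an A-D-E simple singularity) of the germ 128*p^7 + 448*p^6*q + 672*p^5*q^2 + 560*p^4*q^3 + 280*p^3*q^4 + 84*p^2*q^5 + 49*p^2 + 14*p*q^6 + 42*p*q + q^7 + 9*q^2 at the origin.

A_6

The Hessian of f at 0 has rank 1. Corank 1: A-series; mu = 6 gives A_6.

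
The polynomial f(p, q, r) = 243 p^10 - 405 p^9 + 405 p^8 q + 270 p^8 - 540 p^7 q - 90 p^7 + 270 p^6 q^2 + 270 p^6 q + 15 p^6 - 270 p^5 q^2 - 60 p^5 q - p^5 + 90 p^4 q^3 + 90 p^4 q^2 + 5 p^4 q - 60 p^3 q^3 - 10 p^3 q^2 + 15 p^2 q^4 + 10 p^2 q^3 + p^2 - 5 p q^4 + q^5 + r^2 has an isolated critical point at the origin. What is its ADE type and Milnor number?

The Hessian of f at 0 has rank 2. Corank 1: A-series; mu = 4 gives A_4.

Type A4, Milnor number mu = 4.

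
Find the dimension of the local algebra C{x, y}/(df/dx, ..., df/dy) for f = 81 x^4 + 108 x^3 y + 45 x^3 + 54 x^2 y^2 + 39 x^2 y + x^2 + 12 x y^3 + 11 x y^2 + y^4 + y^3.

2

The Hessian of f at 0 has rank 1. Corank 1: A-series; mu = 2 gives A_2.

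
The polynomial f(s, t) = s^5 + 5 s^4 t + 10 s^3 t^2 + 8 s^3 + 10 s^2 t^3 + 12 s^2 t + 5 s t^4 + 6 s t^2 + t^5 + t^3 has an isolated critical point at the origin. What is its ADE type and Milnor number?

Type E_{8}, Milnor number mu = 8.

The Hessian of f at 0 has rank 0. Corank 2; j^3 = (2*s + t)^3 is a perfect cube, so E-series; the 5-jet and mu = 8 give E_8.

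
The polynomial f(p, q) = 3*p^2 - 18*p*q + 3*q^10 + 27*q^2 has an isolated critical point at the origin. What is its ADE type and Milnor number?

The Hessian of f at 0 has rank 1. Corank 1: A-series; mu = 9 gives A_9.

Type A9, Milnor number mu = 9.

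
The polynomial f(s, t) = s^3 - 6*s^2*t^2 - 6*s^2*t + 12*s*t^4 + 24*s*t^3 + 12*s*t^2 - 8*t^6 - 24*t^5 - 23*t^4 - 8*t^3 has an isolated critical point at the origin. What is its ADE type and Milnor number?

Type E6, Milnor number mu = 6.

The Hessian of f at 0 is [[0, 0], [0, 0]] with rank 0, so corank 2. A Groebner basis of the Jacobian ideal J(f) in C{s,t} is {s^3 - 3*s^2 + 12*s*t - 12*t^2, s^2*t - s^2 + 4*s*t - 4*t^2, -s^2/4 + s*t^2 + s*t - t^2, t^3}; counting standard monomials gives mu = 6. Corank 2; j^3 = (s - 2*t)^3 is a perfect cube, so E-series; the 4-jet and mu = 6 give E_6.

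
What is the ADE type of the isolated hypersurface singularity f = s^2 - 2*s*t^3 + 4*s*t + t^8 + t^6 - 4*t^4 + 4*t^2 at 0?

A7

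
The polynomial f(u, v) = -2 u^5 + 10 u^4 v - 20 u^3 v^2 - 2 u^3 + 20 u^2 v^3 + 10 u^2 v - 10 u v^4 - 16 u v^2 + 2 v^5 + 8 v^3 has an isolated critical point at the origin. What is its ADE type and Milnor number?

The Hessian of f at 0 has rank 0. Corank 2; j^3 = -2*(u - 2*v)^2*(u - v) has shape L^2 M (L != M), so D-series; mu = 6 gives D_6.

Type D6, Milnor number mu = 6.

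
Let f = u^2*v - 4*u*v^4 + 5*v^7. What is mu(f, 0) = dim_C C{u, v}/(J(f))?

The Hessian of f at 0 is [[0, 0], [0, 0]] with rank 0, so corank 2. A Groebner basis of the Jacobian ideal J(f) in C{u,v} is {2*u^2/3 + u*v^3, -u*v/2 + v^4, u^3, u^2*v}; counting standard monomials gives mu = 8. Corank 2; j^3 = u^2*v has shape L^2 M (L != M), so D-series; mu = 8 gives D_8.

8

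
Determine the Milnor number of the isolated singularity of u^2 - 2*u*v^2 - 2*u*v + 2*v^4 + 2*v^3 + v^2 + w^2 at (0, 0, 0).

The Hessian of f at 0 has rank 2. Corank 1: A-series; mu = 3 gives A_3.

3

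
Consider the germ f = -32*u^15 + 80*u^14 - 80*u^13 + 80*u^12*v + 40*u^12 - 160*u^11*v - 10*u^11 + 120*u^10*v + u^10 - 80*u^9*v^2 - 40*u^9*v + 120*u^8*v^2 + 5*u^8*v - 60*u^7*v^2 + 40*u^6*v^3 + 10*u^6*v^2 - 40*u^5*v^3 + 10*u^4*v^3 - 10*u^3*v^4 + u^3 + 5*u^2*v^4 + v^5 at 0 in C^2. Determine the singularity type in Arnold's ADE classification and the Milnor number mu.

Type E_8, Milnor number mu = 8.

The Hessian of f at 0 is [[0, 0], [0, 0]] with rank 0, so corank 2. A Groebner basis of the Jacobian ideal J(f) in C{u,v} is {v^4, u^2}; counting standard monomials gives mu = 8. Corank 2; j^3 = u^3 is a perfect cube, so E-series; the 5-jet and mu = 8 give E_8.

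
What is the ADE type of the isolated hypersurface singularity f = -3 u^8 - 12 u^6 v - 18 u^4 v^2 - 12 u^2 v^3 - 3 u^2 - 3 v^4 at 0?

A_{3}

The Hessian of f at 0 has rank 1. Corank 1: A-series; mu = 3 gives A_3.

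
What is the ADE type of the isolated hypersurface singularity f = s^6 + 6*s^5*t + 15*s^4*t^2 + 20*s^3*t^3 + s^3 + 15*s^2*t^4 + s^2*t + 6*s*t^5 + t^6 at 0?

D_7

The Hessian of f at 0 has rank 0. Corank 2; j^3 = s^2*(s + t) has shape L^2 M (L != M), so D-series; mu = 7 gives D_7.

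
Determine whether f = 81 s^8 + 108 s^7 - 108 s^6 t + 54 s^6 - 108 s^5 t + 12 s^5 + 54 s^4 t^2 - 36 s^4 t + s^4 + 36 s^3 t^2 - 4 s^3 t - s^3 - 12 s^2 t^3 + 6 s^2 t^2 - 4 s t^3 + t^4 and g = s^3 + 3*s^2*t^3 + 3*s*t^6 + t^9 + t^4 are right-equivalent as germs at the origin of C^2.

Yes.

The Hessian of f at 0 has rank 0. Corank 2; j^3 = -s^3 is a perfect cube, so E-series; the 4-jet and mu = 6 give E_6. The Hessian of g at 0 has rank 0. Corank 2; j^3 = s^3 is a perfect cube, so E-series; the 4-jet and mu = 6 give E_6. Both have type E_6, hence right-equivalent.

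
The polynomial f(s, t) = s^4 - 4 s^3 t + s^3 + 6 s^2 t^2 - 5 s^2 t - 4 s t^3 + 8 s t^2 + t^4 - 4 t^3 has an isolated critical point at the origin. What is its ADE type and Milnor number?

Type D_{5}, Milnor number mu = 5.

The Hessian of f at 0 has rank 0. Corank 2; j^3 = (s - 2*t)^2*(s - t) has shape L^2 M (L != M), so D-series; mu = 5 gives D_5.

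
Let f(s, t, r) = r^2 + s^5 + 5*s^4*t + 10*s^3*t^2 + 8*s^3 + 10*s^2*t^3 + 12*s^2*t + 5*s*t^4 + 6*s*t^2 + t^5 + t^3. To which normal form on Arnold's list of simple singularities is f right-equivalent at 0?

The Hessian of f at 0 has rank 1. Corank 2; j^3 = (2*s + t)^3 is a perfect cube, so E-series; the 5-jet and mu = 8 give E_8.

E_{8}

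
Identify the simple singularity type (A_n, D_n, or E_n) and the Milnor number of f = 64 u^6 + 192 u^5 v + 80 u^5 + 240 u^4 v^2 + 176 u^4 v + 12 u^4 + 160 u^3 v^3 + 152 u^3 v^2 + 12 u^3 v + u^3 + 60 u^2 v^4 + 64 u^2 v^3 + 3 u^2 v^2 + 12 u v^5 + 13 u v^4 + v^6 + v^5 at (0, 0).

The Hessian of f at 0 is [[0, 0], [0, 0]] with rank 0, so corank 2. A Groebner basis of the Jacobian ideal J(f) in C{u,v} is {-u^2/16 + u*v^3 - u*v^2/8, u^2/2 + u*v^2 + v^4, u^3, u^2*v + u^2/8 + u*v^2/4}; counting standard monomials gives mu = 8. Corank 2; j^3 = u^3 is a perfect cube, so E-series; the 5-jet and mu = 8 give E_8.

Type E_{8}, Milnor number mu = 8.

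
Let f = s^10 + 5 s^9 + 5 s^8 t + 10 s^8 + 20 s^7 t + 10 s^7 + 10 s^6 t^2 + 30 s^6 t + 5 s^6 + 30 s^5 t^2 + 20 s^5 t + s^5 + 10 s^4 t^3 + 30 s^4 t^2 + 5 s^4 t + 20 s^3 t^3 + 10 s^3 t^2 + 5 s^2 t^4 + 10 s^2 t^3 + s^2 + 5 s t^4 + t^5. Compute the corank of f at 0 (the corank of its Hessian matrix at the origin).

Hessian at 0 has rank 1.

1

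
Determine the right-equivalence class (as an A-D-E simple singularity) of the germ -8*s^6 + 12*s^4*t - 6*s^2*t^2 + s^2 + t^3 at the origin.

A_2

The Hessian of f at 0 is [[2, 0], [0, 0]] with rank 1, so corank 1. A Groebner basis of the Jacobian ideal J(f) in C{s,t} is {t^2, s}; counting standard monomials gives mu = 2. Corank 1: A-series; mu = 2 gives A_2.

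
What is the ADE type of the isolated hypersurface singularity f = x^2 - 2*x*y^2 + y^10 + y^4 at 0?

A_9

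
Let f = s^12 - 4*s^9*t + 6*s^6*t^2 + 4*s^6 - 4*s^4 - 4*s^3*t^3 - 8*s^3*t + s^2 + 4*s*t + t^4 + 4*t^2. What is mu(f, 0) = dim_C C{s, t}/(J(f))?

3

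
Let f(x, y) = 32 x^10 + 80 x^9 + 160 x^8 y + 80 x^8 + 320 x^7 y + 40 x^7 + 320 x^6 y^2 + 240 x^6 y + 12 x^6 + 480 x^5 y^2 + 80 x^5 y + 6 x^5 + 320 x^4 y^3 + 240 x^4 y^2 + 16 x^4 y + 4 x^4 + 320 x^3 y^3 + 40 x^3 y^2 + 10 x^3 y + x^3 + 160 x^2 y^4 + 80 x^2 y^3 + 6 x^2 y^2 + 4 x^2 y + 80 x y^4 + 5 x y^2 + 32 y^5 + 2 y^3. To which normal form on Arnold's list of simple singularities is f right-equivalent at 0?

D_{6}

The Hessian of f at 0 has rank 0. Corank 2; j^3 = (x + y)^2*(x + 2*y) has shape L^2 M (L != M), so D-series; mu = 6 gives D_6.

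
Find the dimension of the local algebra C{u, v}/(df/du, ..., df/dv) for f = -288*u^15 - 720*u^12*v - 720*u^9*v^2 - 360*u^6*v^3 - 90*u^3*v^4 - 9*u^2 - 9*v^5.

4

The Hessian of f at 0 has rank 1. Corank 1: A-series; mu = 4 gives A_4.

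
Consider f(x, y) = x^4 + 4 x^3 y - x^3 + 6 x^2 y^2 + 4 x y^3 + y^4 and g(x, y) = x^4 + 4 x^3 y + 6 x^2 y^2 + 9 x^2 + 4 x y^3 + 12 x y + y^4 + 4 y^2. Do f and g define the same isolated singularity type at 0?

No.

The Hessian of f at 0 has rank 0. Corank 2; j^3 = -x^3 is a perfect cube, so E-series; the 4-jet and mu = 6 give E_6. The Hessian of g at 0 has rank 1. Corank 1: A-series; mu = 3 gives A_3. f is E_6 but g is A_3, hence not right-equivalent.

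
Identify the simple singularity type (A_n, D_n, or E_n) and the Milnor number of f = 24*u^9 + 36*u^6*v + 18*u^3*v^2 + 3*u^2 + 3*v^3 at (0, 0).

Type A_2, Milnor number mu = 2.

The Hessian of f at 0 is [[6, 0], [0, 0]] with rank 1, so corank 1. A Groebner basis of the Jacobian ideal J(f) in C{u,v} is {v^2, u}; counting standard monomials gives mu = 2. Corank 1: A-series; mu = 2 gives A_2.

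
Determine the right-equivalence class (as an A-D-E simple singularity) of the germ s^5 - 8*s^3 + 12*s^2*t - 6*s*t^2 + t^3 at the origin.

E8

The Hessian of f at 0 is [[0, 0], [0, 0]] with rank 0, so corank 2. A Groebner basis of the Jacobian ideal J(f) in C{s,t} is {t^5, s*t^3 - 3*t^4/8, s^2 - s*t + t^2/4}; counting standard monomials gives mu = 8. Corank 2; j^3 = -(2*s - t)^3 is a perfect cube, so E-series; the 5-jet and mu = 8 give E_8.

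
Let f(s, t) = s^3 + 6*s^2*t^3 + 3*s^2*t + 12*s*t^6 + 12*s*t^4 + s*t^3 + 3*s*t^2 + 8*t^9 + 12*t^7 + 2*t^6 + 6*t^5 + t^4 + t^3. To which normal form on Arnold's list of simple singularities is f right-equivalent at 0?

E_7

The Hessian of f at 0 has rank 0. Corank 2; j^3 = (s + t)^3 is a perfect cube, so E-series; the 4-jet and mu = 7 give E_7.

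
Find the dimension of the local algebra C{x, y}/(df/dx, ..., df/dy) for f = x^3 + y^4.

6

The Hessian of f at 0 has rank 0. Corank 2; j^3 = x^3 is a perfect cube, so E-series; the 4-jet and mu = 6 give E_6.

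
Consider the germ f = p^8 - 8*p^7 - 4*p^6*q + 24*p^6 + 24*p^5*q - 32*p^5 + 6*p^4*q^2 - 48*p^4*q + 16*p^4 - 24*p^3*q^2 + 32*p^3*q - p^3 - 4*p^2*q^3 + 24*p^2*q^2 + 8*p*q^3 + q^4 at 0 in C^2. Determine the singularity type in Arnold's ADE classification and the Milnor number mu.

Type E_6, Milnor number mu = 6.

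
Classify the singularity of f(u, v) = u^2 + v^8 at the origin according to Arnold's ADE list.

The Hessian of f at 0 is [[2, 0], [0, 0]] with rank 1, so corank 1. A Groebner basis of the Jacobian ideal J(f) in C{u,v} is {v^7, u}; counting standard monomials gives mu = 7. Corank 1: A-series; mu = 7 gives A_7.

A_{7}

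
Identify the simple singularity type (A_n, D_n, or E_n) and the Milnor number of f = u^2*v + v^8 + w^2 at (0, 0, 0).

Type D_{9}, Milnor number mu = 9.

The Hessian of f at 0 is [[0, 0, 0], [0, 0, 0], [0, 0, 2]] with rank 1, so corank 2. A Groebner basis of the Jacobian ideal J(f) in C{u,v,w} is {u^2/8 + v^7, u^3, u*v, w}; counting standard monomials gives mu = 9. Corank 2; j^3 = u^2*v has shape L^2 M (L != M), so D-series; mu = 9 gives D_9.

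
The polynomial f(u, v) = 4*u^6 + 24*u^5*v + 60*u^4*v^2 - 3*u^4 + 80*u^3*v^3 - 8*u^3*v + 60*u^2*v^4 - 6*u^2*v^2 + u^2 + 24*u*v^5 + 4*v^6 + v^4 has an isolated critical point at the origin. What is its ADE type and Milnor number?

Type A_3, Milnor number mu = 3.

The Hessian of f at 0 has rank 1. Corank 1: A-series; mu = 3 gives A_3.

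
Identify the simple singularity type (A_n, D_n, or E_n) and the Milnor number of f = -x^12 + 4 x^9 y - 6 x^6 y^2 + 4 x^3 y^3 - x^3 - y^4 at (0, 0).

Type E_6, Milnor number mu = 6.

The Hessian of f at 0 has rank 0. Corank 2; j^3 = -x^3 is a perfect cube, so E-series; the 4-jet and mu = 6 give E_6.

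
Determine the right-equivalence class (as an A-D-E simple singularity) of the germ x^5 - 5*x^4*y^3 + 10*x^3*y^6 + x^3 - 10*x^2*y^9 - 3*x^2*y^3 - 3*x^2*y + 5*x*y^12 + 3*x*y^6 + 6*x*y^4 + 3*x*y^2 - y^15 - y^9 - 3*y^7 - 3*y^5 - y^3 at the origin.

The Hessian of f at 0 is [[0, 0], [0, 0]] with rank 0, so corank 2. A Groebner basis of the Jacobian ideal J(f) in C{x,y} is {3*x^2/2 + x*y^3 - 3*x*y + 3*y^2/2, 2*x^2 - 4*x*y + y^4 + 2*y^2, x^3 - 3*x*y^2 + 2*y^3, x^2*y - 2*x*y^2 + y^3}; counting standard monomials gives mu = 8. Corank 2; j^3 = (x - y)^3 is a perfect cube, so E-series; the 5-jet and mu = 8 give E_8.

E_{8}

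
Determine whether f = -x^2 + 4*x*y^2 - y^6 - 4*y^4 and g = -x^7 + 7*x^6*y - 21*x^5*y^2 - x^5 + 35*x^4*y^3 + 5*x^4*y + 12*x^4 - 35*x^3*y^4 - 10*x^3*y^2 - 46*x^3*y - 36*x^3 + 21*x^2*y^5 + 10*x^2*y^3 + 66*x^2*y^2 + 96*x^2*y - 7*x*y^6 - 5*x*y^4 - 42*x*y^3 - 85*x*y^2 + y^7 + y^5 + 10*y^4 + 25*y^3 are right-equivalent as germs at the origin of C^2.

No.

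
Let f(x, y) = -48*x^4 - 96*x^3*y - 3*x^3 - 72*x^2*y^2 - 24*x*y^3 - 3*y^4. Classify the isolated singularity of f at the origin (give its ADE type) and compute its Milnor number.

Type E_{6}, Milnor number mu = 6.

The Hessian of f at 0 is [[0, 0], [0, 0]] with rank 0, so corank 2. A Groebner basis of the Jacobian ideal J(f) in C{x,y} is {y^4, x*y^2 + y^3/6, x^2}; counting standard monomials gives mu = 6. Corank 2; j^3 = -3*x^3 is a perfect cube, so E-series; the 4-jet and mu = 6 give E_6.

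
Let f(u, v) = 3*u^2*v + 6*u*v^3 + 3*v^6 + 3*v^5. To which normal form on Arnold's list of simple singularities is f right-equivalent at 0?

D_7

The Hessian of f at 0 is [[0, 0], [0, 0]] with rank 0, so corank 2. A Groebner basis of the Jacobian ideal J(f) in C{u,v} is {u^3, u^2*v + u^2/6 + u*v^2/6, u*v + v^3}; counting standard monomials gives mu = 7. Corank 2; j^3 = 3*u^2*v has shape L^2 M (L != M), so D-series; mu = 7 gives D_7.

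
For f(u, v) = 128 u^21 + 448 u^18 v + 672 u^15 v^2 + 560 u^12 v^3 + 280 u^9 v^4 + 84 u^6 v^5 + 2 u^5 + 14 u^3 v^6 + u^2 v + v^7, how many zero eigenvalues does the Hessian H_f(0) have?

Hessian at 0 has rank 0.

2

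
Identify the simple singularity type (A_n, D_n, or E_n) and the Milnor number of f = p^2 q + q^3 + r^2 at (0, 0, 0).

The Hessian of f at 0 has rank 1. Corank 2; j^3 = q*(p^2 + q^2) splits into three distinct lines over C (the quadratic factor has nonzero discriminant), so D_4.

Type D_4, Milnor number mu = 4.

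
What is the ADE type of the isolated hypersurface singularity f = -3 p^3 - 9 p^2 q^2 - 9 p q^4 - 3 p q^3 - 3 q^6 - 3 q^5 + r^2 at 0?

The Hessian of f at 0 has rank 1. Corank 2; j^3 = -3*p^3 is a perfect cube, so E-series; the 4-jet and mu = 7 give E_7.

E7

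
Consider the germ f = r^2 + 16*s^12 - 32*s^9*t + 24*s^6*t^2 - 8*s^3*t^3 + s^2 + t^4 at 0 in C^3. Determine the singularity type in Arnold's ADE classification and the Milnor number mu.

The Hessian of f at 0 has rank 2. Corank 1: A-series; mu = 3 gives A_3.

Type A3, Milnor number mu = 3.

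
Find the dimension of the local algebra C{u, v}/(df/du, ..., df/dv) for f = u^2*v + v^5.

6

The Hessian of f at 0 has rank 0. Corank 2; j^3 = u^2*v has shape L^2 M (L != M), so D-series; mu = 6 gives D_6.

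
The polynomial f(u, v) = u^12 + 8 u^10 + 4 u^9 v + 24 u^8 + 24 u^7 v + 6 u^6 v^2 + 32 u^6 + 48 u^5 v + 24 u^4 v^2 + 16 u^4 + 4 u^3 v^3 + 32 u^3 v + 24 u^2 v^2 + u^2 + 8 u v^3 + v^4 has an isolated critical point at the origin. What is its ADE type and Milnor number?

The Hessian of f at 0 has rank 1. Corank 1: A-series; mu = 3 gives A_3.

Type A3, Milnor number mu = 3.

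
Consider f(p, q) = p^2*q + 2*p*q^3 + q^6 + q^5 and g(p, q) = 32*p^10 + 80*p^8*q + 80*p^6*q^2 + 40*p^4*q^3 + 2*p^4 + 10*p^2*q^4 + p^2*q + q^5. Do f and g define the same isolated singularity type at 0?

No.

The Hessian of f at 0 has rank 0. Corank 2; j^3 = p^2*q has shape L^2 M (L != M), so D-series; mu = 7 gives D_7. The Hessian of g at 0 has rank 0. Corank 2; j^3 = p^2*q has shape L^2 M (L != M), so D-series; mu = 6 gives D_6. f is D_7 but g is D_6, hence not right-equivalent.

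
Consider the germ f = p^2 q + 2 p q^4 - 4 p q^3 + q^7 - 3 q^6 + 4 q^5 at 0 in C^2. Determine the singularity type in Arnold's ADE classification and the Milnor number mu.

Type D_7, Milnor number mu = 7.

The Hessian of f at 0 has rank 0. Corank 2; j^3 = p^2*q has shape L^2 M (L != M), so D-series; mu = 7 gives D_7.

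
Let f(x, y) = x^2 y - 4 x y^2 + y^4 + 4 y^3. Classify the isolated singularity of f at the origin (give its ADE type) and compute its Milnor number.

Type D_5, Milnor number mu = 5.

The Hessian of f at 0 has rank 0. Corank 2; j^3 = y*(x - 2*y)^2 has shape L^2 M (L != M), so D-series; mu = 5 gives D_5.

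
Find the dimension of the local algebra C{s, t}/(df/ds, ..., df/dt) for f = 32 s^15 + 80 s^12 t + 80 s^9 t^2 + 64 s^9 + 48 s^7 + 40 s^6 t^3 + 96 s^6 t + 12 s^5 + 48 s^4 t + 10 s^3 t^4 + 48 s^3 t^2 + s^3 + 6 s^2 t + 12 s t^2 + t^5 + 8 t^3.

8

The Hessian of f at 0 has rank 0. Corank 2; j^3 = (s + 2*t)^3 is a perfect cube, so E-series; the 5-jet and mu = 8 give E_8.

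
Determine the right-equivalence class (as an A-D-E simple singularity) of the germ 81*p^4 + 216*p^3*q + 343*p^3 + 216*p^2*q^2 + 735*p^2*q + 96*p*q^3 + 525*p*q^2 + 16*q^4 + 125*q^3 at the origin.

E6

The Hessian of f at 0 has rank 0. Corank 2; j^3 = (7*p + 5*q)^3 is a perfect cube, so E-series; the 4-jet and mu = 6 give E_6.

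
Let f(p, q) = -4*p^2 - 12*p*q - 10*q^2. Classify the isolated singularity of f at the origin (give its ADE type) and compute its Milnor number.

The Hessian of f at 0 has rank 2. Corank 0: nondegenerate Morse point, so A_1.

Type A_1, Milnor number mu = 1.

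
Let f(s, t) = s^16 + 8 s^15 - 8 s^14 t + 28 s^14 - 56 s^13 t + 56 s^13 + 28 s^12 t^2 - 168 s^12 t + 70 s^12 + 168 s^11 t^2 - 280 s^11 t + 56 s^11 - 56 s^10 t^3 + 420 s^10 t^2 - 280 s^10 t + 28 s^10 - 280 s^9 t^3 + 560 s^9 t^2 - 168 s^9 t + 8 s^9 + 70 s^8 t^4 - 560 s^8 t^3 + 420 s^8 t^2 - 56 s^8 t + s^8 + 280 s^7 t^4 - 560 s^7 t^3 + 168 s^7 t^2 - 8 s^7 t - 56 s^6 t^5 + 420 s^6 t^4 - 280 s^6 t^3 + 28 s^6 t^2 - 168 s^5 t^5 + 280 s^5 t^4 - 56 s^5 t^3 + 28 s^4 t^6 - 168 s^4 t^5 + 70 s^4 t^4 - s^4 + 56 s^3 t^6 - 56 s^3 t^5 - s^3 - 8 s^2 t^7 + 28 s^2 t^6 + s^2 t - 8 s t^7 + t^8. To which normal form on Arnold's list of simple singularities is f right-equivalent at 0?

D_9

The Hessian of f at 0 is [[0, 0], [0, 0]] with rank 0, so corank 2. A Groebner basis of the Jacobian ideal J(f) in C{s,t} is {s*t/8 + t^7, s*t^2, s^2 - s*t}; counting standard monomials gives mu = 9. Corank 2; j^3 = -s^2*(s - t) has shape L^2 M (L != M), so D-series; mu = 9 gives D_9.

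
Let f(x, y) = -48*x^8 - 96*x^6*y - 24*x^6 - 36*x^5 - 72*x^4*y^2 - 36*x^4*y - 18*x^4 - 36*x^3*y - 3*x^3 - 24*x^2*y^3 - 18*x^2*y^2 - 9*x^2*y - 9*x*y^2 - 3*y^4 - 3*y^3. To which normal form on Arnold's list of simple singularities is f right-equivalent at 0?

E6

The Hessian of f at 0 has rank 0. Corank 2; j^3 = -3*(x + y)^3 is a perfect cube, so E-series; the 4-jet and mu = 6 give E_6.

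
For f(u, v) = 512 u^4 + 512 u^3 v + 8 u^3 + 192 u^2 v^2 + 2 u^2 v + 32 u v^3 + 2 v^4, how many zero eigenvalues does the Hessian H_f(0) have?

2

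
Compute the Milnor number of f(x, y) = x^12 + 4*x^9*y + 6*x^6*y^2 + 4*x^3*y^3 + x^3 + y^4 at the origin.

6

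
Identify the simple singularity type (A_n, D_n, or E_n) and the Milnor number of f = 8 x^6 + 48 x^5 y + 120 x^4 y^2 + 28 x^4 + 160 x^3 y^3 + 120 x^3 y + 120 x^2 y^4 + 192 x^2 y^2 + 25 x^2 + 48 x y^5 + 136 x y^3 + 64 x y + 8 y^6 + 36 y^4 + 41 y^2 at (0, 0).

Type A_{1}, Milnor number mu = 1.

The Hessian of f at 0 is [[50, 64], [64, 82]] with rank 2, so corank 0. A Groebner basis of the Jacobian ideal J(f) in C{x,y} is {x, y}; counting standard monomials gives mu = 1. Corank 0: nondegenerate Morse point, so A_1.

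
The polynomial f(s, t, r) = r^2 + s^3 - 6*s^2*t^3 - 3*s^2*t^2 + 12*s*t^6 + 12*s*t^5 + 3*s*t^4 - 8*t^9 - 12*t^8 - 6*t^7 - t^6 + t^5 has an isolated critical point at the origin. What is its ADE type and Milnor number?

Type E_8, Milnor number mu = 8.

The Hessian of f at 0 has rank 1. Corank 2; j^3 = s^3 is a perfect cube, so E-series; the 5-jet and mu = 8 give E_8.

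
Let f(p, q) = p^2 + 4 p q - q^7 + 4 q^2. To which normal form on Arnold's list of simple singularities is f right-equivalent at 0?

The Hessian of f at 0 is [[2, 4], [4, 8]] with rank 1, so corank 1. A Groebner basis of the Jacobian ideal J(f) in C{p,q} is {q^6, p + 2*q}; counting standard monomials gives mu = 6. Corank 1: A-series; mu = 6 gives A_6.

A6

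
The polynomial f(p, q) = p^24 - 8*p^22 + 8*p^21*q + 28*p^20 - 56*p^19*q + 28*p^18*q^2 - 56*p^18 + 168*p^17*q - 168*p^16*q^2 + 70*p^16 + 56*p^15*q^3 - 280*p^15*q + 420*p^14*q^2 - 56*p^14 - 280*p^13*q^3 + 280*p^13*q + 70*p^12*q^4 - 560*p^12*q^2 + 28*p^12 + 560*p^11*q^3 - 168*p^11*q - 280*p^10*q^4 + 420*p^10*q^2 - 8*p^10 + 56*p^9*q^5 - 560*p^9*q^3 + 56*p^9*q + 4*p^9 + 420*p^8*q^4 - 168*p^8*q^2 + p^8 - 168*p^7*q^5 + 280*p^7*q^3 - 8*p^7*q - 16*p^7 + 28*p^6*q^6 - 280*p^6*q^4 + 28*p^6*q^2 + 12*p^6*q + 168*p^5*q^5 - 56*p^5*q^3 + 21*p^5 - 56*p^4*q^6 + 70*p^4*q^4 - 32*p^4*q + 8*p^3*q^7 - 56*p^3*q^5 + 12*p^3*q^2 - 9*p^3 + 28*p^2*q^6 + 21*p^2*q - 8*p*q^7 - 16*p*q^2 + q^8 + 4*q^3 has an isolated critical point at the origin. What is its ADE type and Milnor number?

Type D_{9}, Milnor number mu = 9.

The Hessian of f at 0 is [[0, 0], [0, 0]] with rank 0, so corank 2. A Groebner basis of the Jacobian ideal J(f) in C{p,q} is {p^2*q^2 - 9*p^2*q/256 + 27*p^2/8 + 3*p*q^2/64 - 27*p*q/4 - q^3/64 + 3*q^2, 81*p^2/8 + p*q^3 - 135*p*q/8 + 27*q^2/4, 81*p^2*q/1024 + 729*p^2/32 - 27*p*q^2/256 - 567*p*q/16 + q^4 + 9*q^3/256 + 27*q^2/2, p^3 - 2*p^2*q + 4*p*q^2/3 - 8*q^3/27}; counting standard monomials gives mu = 9. Corank 2; j^3 = -(p - q)*(3*p - 2*q)^2 has shape L^2 M (L != M), so D-series; mu = 9 gives D_9.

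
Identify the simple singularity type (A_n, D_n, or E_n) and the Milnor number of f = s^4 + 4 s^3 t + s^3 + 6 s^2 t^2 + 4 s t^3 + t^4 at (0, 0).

Type E_6, Milnor number mu = 6.

The Hessian of f at 0 has rank 0. Corank 2; j^3 = s^3 is a perfect cube, so E-series; the 4-jet and mu = 6 give E_6.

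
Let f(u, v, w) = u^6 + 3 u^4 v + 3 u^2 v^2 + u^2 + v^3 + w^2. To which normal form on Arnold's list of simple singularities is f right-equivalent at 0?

The Hessian of f at 0 has rank 2. Corank 1: A-series; mu = 2 gives A_2.

A2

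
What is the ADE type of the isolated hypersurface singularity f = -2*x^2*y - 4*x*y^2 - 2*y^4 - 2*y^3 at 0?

D_5

The Hessian of f at 0 is [[0, 0], [0, 0]] with rank 0, so corank 2. A Groebner basis of the Jacobian ideal J(f) in C{x,y} is {x^3 - x^2/4 + y^2/4, x^2/4 + y^3 - y^2/4, x*y + y^2}; counting standard monomials gives mu = 5. Corank 2; j^3 = -2*y*(x + y)^2 has shape L^2 M (L != M), so D-series; mu = 5 gives D_5.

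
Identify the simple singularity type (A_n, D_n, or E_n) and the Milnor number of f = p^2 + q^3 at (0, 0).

The Hessian of f at 0 is [[2, 0], [0, 0]] with rank 1, so corank 1. A Groebner basis of the Jacobian ideal J(f) in C{p,q} is {q^2, p}; counting standard monomials gives mu = 2. Corank 1: A-series; mu = 2 gives A_2.

Type A_2, Milnor number mu = 2.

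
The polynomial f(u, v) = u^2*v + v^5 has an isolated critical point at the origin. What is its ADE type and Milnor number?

The Hessian of f at 0 has rank 0. Corank 2; j^3 = u^2*v has shape L^2 M (L != M), so D-series; mu = 6 gives D_6.

Type D_{6}, Milnor number mu = 6.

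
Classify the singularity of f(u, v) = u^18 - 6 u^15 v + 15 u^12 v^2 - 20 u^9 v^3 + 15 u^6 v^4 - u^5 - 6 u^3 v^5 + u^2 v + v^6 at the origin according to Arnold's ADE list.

D7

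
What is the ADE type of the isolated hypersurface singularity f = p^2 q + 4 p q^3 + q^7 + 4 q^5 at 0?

The Hessian of f at 0 is [[0, 0], [0, 0]] with rank 0, so corank 2. A Groebner basis of the Jacobian ideal J(f) in C{p,q} is {p^2*q^2 + 4*p^2/7 + 8*p*q^2/7, p^3 - 8*p^2/7 - 16*p*q^2/7, p*q/2 + q^3}; counting standard monomials gives mu = 8. Corank 2; j^3 = p^2*q has shape L^2 M (L != M), so D-series; mu = 8 gives D_8.

D_{8}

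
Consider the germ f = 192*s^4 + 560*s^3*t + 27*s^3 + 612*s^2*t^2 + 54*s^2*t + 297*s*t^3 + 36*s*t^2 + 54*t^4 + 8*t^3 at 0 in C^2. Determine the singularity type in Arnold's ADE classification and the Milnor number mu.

Type E7, Milnor number mu = 7.

The Hessian of f at 0 has rank 0. Corank 2; j^3 = (3*s + 2*t)^3 is a perfect cube, so E-series; the 4-jet and mu = 7 give E_7.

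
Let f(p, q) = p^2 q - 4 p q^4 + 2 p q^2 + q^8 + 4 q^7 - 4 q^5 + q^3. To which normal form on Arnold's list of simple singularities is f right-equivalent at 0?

D_{9}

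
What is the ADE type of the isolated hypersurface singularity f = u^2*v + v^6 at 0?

D_{7}

The Hessian of f at 0 has rank 0. Corank 2; j^3 = u^2*v has shape L^2 M (L != M), so D-series; mu = 7 gives D_7.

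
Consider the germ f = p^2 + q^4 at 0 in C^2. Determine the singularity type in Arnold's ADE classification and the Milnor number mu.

Type A_{3}, Milnor number mu = 3.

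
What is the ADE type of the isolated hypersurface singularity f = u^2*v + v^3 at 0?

The Hessian of f at 0 is [[0, 0], [0, 0]] with rank 0, so corank 2. A Groebner basis of the Jacobian ideal J(f) in C{u,v} is {v^3, u^2 + 3*v^2, u*v}; counting standard monomials gives mu = 4. Corank 2; j^3 = v*(u^2 + v^2) splits into three distinct lines over C (the quadratic factor has nonzero discriminant), so D_4.

D_4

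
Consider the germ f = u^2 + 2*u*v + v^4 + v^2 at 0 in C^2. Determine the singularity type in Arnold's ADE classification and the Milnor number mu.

Type A_{3}, Milnor number mu = 3.

The Hessian of f at 0 has rank 1. Corank 1: A-series; mu = 3 gives A_3.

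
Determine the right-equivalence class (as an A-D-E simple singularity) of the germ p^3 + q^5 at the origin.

E_8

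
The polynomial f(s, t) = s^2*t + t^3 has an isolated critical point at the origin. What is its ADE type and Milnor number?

Type D_{4}, Milnor number mu = 4.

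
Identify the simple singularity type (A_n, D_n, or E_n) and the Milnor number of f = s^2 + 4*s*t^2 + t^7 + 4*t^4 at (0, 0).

The Hessian of f at 0 is [[2, 0], [0, 0]] with rank 1, so corank 1. A Groebner basis of the Jacobian ideal J(f) in C{s,t} is {s^3, s/2 + t^2}; counting standard monomials gives mu = 6. Corank 1: A-series; mu = 6 gives A_6.

Type A_6, Milnor number mu = 6.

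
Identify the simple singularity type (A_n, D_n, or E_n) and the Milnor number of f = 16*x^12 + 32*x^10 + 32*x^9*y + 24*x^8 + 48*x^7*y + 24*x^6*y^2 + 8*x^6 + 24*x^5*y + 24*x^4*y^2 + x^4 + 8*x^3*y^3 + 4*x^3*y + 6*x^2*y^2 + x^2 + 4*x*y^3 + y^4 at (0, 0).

Type A_{3}, Milnor number mu = 3.

The Hessian of f at 0 has rank 1. Corank 1: A-series; mu = 3 gives A_3.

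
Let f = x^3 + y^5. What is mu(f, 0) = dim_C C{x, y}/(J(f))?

8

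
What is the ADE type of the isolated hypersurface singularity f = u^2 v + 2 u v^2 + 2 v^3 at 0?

The Hessian of f at 0 is [[0, 0], [0, 0]] with rank 0, so corank 2. A Groebner basis of the Jacobian ideal J(f) in C{u,v} is {v^3, u^2 + 2*v^2, u*v + v^2}; counting standard monomials gives mu = 4. Corank 2; j^3 = v*(u^2 + 2*u*v + 2*v^2) splits into three distinct lines over C (the quadratic factor has nonzero discriminant), so D_4.

D_4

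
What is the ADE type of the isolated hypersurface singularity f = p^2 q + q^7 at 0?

D_{8}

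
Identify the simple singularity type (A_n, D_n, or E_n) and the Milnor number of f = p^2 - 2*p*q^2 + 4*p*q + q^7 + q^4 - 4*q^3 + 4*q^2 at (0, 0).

Type A_6, Milnor number mu = 6.

The Hessian of f at 0 is [[2, 4], [4, 8]] with rank 1, so corank 1. A Groebner basis of the Jacobian ideal J(f) in C{p,q} is {p^3 + 6*p^2*q + 12*p^2 + 32*p*q + 16*p + 32*q, -p + q^2 - 2*q}; counting standard monomials gives mu = 6. Corank 1: A-series; mu = 6 gives A_6.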